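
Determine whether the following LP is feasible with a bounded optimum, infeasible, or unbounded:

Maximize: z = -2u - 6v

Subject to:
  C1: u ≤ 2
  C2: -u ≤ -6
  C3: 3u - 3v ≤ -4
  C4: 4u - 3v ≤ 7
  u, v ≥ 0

Infeasible (no feasible solution exists)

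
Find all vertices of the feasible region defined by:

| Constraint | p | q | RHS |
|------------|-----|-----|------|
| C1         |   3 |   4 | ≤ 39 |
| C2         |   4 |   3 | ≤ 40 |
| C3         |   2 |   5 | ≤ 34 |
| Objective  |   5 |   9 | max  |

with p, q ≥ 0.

(0, 0), (10, 0), (7, 4), (0, 6.8)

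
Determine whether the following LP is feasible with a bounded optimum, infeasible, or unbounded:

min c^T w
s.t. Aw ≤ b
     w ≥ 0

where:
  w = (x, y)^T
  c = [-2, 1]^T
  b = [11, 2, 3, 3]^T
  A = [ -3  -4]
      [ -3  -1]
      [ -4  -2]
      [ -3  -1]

Unbounded (objective can decrease without bound)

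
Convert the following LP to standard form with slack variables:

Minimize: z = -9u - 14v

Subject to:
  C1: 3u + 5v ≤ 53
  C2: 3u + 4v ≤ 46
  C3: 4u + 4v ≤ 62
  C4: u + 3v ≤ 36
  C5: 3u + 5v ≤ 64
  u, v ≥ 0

min z = -9u - 14v

s.t.
  3u + 5v + s1 = 53
  3u + 4v + s2 = 46
  4u + 4v + s3 = 62
  u + 3v + s4 = 36
  3u + 5v + s5 = 64
  u, v, s1, s2, s3, s4, s5 ≥ 0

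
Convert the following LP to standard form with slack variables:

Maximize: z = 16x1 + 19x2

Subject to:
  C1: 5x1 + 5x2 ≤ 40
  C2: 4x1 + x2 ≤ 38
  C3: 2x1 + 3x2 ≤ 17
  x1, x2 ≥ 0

max z = 16x1 + 19x2

s.t.
  5x1 + 5x2 + s1 = 40
  4x1 + x2 + s2 = 38
  2x1 + 3x2 + s3 = 17
  x1, x2, s1, s2, s3 ≥ 0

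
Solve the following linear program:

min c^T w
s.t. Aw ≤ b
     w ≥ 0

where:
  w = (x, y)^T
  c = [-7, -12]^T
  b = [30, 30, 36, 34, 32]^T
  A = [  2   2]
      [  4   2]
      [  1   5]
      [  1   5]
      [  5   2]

Evaluate the objective at each vertex of the feasible region:
  z(0, 0) = 0
  z(6.4, 0) = -44.8
  z(4, 6) = -100  ←
  z(0, 6.8) = -81.6
The minimum is at x = 4, y = 6.

x = 4, y = 6, z = -100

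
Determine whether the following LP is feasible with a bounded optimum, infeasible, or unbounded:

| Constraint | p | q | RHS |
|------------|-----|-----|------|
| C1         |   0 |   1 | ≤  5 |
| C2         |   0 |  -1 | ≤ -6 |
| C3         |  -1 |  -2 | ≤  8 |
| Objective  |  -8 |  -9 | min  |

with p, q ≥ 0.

Infeasible (no feasible solution exists)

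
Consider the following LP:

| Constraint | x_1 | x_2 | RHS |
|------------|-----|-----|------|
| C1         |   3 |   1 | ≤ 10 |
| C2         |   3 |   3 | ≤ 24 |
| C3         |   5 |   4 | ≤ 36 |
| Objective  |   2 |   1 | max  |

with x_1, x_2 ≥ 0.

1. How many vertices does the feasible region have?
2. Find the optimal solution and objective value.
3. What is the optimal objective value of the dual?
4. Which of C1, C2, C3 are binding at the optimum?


1. 4
2. x_1 = 1, x_2 = 7, z = 9
3. 9
4. C1, C2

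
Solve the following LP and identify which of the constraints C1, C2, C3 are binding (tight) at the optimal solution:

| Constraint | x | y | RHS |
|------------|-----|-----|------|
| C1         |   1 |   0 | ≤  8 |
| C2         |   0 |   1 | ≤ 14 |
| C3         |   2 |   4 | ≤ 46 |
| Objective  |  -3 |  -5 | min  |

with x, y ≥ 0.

At x = 8, y = 7.5, compute slack b - a·x for each constraint:
  C1: 8 − 8 = 0  (binding)
  C2: 14 − 7.5 = 6.5  (slack)
  C3: 46 − 46 = 0  (binding)

Optimal: x = 8, y = 7.5
Binding: C1, C3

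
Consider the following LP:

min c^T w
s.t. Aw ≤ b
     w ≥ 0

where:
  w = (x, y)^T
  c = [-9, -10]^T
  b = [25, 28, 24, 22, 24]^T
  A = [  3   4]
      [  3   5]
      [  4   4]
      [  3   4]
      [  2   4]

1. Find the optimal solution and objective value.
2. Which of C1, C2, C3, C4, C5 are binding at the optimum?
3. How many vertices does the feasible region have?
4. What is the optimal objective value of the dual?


1. x = 2, y = 4, z = -58
2. C3, C4
3. 4
4. -58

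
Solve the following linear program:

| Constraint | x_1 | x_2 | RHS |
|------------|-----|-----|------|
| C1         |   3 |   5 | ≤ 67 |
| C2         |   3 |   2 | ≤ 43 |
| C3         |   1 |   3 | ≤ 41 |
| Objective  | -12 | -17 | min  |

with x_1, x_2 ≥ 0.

Evaluate the objective at each vertex of the feasible region:
  z(0, 0) = 0
  z(14.33, 0) = -172
  z(9, 8) = -244  ←
  z(0, 13.4) = -227.8
The minimum is at x_1 = 9, x_2 = 8.

x_1 = 9, x_2 = 8, z = -244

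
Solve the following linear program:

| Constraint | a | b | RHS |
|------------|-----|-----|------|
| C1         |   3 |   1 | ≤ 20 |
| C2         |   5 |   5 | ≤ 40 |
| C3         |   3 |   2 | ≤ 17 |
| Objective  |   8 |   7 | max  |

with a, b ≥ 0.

Evaluate the objective at each vertex of the feasible region:
  z(0, 0) = 0
  z(5.667, 0) = 45.33
  z(1, 7) = 57  ←
  z(0, 8) = 56
The maximum is at a = 1, b = 7.

a = 1, b = 7, z = 57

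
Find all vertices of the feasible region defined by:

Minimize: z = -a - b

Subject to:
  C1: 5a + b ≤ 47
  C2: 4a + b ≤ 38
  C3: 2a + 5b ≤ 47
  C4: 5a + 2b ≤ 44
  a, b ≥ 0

(0, 0), (8.8, 0), (6, 7), (0, 9.4)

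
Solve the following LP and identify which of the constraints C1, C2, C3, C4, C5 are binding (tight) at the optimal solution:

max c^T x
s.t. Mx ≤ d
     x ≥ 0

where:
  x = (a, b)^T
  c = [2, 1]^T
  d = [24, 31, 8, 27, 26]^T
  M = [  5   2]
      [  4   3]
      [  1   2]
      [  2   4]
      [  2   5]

At a = 4, b = 2, compute slack b - a·x for each constraint:
  C1: 24 − 24 = 0  (binding)
  C2: 31 − 22 = 9  (slack)
  C3: 8 − 8 = 0  (binding)
  C4: 27 − 16 = 11  (slack)
  C5: 26 − 18 = 8  (slack)

Optimal: a = 4, b = 2
Binding: C1, C3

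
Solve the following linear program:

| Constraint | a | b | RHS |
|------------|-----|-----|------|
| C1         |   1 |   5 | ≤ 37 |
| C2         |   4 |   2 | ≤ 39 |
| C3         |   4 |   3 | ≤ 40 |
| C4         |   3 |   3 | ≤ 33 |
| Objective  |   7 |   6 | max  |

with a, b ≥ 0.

Evaluate the objective at each vertex of the feasible region:
  z(0, 0) = 0
  z(9.75, 0) = 68.25
  z(9.25, 1) = 70.75
  z(7, 4) = 73  ←
  z(4.5, 6.5) = 70.5
  z(0, 7.4) = 44.4
The maximum is at a = 7, b = 4.

a = 7, b = 4, z = 73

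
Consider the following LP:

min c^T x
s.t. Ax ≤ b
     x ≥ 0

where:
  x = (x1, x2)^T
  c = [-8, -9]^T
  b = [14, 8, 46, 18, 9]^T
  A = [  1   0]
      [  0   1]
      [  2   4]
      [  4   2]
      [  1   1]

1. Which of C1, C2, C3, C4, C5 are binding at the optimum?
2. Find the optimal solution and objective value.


1. C2, C4
2. x1 = 0.5, x2 = 8, z = -76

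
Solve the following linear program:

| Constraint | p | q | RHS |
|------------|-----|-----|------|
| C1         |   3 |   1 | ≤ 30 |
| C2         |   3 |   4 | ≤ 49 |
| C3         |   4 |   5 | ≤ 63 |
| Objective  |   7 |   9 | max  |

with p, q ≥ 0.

Evaluate the objective at each vertex of the feasible region:
  z(0, 0) = 0
  z(10, 0) = 70
  z(7.909, 6.273) = 111.8
  z(7, 7) = 112  ←
  z(0, 12.25) = 110.2
The maximum is at p = 7, q = 7.

p = 7, q = 7, z = 112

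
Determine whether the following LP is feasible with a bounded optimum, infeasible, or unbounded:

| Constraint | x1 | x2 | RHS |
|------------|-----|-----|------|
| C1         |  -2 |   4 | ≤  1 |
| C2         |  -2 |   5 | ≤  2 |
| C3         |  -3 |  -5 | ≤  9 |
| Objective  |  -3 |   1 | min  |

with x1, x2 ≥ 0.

Unbounded (objective can decrease without bound)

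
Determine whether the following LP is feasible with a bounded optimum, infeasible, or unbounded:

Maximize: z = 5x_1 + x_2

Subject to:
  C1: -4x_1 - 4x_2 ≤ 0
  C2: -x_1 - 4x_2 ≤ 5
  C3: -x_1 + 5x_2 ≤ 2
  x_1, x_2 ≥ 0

Unbounded (objective can increase without bound)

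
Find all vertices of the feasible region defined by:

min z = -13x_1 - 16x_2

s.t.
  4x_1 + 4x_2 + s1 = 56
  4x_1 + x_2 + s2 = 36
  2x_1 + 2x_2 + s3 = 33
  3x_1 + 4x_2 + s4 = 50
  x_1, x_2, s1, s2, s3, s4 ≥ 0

(0, 0), (9, 0), (7.333, 6.667), (6, 8), (0, 12.5)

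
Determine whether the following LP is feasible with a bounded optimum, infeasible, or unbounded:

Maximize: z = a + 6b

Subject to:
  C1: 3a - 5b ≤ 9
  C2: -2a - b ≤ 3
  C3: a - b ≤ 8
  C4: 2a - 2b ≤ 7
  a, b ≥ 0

Unbounded (objective can increase without bound)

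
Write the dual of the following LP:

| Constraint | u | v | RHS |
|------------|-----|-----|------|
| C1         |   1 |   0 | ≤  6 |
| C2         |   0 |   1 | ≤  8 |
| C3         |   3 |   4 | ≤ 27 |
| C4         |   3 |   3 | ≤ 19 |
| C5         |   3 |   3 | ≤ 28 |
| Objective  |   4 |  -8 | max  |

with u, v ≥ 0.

Primal max cᵀx s.t. Ax ≤ b, x ≥ 0  →  Dual min bᵀy s.t. Aᵀy ≥ c, y ≥ 0.

Minimize: z = 6y1 + 8y2 + 27y3 + 19y4 + 28y5

Subject to:
  y1 + 3y3 + 3y4 + 3y5 ≥ 4
  y2 + 4y3 + 3y4 + 3y5 ≥ -8
  y1, y2, y3, y4, y5 ≥ 0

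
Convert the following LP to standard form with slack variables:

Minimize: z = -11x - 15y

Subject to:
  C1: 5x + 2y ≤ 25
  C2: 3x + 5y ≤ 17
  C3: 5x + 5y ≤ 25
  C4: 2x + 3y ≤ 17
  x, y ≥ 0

min z = -11x - 15y

s.t.
  5x + 2y + s1 = 25
  3x + 5y + s2 = 17
  5x + 5y + s3 = 25
  2x + 3y + s4 = 17
  x, y, s1, s2, s3, s4 ≥ 0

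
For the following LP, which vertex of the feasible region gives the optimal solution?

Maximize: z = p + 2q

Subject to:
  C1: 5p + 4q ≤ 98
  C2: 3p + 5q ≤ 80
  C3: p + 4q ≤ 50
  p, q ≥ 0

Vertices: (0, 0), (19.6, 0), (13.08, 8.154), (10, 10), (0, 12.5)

Evaluate the objective at each vertex of the feasible region:
  z(0, 0) = 0
  z(19.6, 0) = 19.6
  z(13.08, 8.154) = 29.38
  z(10, 10) = 30  ←
  z(0, 12.5) = 25
The maximum is at p = 10, q = 10.

(10, 10)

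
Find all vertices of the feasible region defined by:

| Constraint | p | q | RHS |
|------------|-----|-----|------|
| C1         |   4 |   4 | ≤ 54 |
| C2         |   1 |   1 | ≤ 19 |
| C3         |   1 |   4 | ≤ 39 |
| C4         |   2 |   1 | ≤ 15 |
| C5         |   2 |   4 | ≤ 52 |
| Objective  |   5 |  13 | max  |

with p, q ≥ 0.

(0, 0), (7.5, 0), (3, 9), (0, 9.75)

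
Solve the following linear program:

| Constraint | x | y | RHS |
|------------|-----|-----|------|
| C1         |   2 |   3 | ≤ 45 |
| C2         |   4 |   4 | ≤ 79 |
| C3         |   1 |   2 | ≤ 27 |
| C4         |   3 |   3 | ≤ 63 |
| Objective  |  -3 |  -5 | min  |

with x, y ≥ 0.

Evaluate the objective at each vertex of the feasible region:
  z(0, 0) = 0
  z(19.75, 0) = -59.25
  z(14.25, 5.5) = -70.25
  z(9, 9) = -72  ←
  z(0, 13.5) = -67.5
The minimum is at x = 9, y = 9.

x = 9, y = 9, z = -72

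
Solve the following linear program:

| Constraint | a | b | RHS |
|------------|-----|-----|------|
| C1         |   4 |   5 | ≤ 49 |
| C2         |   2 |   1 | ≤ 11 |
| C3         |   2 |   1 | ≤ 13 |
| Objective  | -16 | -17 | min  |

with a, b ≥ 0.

Evaluate the objective at each vertex of the feasible region:
  z(0, 0) = 0
  z(5.5, 0) = -88
  z(1, 9) = -169  ←
  z(0, 9.8) = -166.6
The minimum is at a = 1, b = 9.

a = 1, b = 9, z = -169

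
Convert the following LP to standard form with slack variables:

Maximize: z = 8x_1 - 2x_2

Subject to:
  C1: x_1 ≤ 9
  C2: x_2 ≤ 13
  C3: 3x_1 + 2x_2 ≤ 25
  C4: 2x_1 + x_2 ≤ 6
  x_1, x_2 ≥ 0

max z = 8x_1 - 2x_2

s.t.
  x_1 + s1 = 9
  x_2 + s2 = 13
  3x_1 + 2x_2 + s3 = 25
  2x_1 + x_2 + s4 = 6
  x_1, x_2, s1, s2, s3, s4 ≥ 0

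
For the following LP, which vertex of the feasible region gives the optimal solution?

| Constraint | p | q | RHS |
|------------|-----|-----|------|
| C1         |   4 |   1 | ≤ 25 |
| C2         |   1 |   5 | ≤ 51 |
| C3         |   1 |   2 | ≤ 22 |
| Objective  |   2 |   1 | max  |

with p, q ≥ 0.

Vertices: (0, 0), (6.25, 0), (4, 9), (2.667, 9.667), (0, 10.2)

Evaluate the objective at each vertex of the feasible region:
  z(0, 0) = 0
  z(6.25, 0) = 12.5
  z(4, 9) = 17  ←
  z(2.667, 9.667) = 15
  z(0, 10.2) = 10.2
The maximum is at p = 4, q = 9.

(4, 9)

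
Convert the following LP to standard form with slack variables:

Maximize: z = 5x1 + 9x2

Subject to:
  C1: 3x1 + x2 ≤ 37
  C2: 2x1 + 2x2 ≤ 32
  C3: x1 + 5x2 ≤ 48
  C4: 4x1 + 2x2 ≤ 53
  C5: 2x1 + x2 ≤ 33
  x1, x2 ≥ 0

max z = 5x1 + 9x2

s.t.
  3x1 + x2 + s1 = 37
  2x1 + 2x2 + s2 = 32
  x1 + 5x2 + s3 = 48
  4x1 + 2x2 + s4 = 53
  2x1 + x2 + s5 = 33
  x1, x2, s1, s2, s3, s4, s5 ≥ 0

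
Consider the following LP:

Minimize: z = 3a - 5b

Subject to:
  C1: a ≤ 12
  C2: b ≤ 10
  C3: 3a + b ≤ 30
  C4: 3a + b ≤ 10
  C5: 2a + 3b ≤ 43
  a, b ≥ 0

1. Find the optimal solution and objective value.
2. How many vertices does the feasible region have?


1. a = 0, b = 10, z = -50
2. 3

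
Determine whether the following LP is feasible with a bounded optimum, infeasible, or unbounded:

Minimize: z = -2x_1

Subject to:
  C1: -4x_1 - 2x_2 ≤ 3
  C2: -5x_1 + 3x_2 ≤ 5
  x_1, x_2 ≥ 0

Unbounded (objective can decrease without bound)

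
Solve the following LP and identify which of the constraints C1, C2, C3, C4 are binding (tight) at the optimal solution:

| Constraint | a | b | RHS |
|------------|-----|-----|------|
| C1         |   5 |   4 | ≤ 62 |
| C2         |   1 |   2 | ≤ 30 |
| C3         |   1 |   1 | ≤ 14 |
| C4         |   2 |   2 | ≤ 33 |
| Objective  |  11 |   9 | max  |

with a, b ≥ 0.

At a = 6, b = 8, compute slack b - a·x for each constraint:
  C1: 62 − 62 = 0  (binding)
  C2: 30 − 22 = 8  (slack)
  C3: 14 − 14 = 0  (binding)
  C4: 33 − 28 = 5  (slack)

Optimal: a = 6, b = 8
Binding: C1, C3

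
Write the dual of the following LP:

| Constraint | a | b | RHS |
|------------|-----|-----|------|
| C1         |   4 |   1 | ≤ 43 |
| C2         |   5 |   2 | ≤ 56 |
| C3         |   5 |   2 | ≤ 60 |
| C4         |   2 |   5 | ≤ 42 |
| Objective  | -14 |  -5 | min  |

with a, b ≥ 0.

Primal min cᵀx s.t. Ax ≤ b, x ≥ 0  →  Dual max −bᵀy s.t. Aᵀy ≥ −c, y ≥ 0.

Maximize: z = -43y1 - 56y2 - 60y3 - 42y4

Subject to:
  4y1 + 5y2 + 5y3 + 2y4 ≥ 14
  y1 + 2y2 + 2y3 + 5y4 ≥ 5
  y1, y2, y3, y4 ≥ 0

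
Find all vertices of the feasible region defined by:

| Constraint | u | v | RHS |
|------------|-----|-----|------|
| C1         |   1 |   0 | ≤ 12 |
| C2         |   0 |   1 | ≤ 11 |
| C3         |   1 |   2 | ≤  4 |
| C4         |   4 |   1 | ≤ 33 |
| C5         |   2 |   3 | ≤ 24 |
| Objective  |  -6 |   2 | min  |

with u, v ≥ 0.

(0, 0), (4, 0), (0, 2)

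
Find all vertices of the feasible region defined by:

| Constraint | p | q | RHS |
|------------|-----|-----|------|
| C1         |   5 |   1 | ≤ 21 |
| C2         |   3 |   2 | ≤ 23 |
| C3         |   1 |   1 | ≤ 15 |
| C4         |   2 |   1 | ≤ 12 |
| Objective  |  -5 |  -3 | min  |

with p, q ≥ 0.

(0, 0), (4.2, 0), (3, 6), (1, 10), (0, 11.5)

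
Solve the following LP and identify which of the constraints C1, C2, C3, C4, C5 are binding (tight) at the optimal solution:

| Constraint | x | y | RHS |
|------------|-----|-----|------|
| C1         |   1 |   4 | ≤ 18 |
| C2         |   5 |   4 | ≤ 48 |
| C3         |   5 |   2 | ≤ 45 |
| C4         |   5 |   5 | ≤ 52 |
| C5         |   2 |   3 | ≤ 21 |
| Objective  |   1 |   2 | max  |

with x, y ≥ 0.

At x = 6, y = 3, compute slack b - a·x for each constraint:
  C1: 18 − 18 = 0  (binding)
  C2: 48 − 42 = 6  (slack)
  C3: 45 − 36 = 9  (slack)
  C4: 52 − 45 = 7  (slack)
  C5: 21 − 21 = 0  (binding)

Optimal: x = 6, y = 3
Binding: C1, C5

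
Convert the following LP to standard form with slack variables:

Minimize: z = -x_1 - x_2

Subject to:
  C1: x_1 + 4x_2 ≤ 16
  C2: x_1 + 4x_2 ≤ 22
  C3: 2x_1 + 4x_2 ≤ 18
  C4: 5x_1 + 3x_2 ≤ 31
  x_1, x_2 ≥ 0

min z = -x_1 - x_2

s.t.
  x_1 + 4x_2 + s1 = 16
  x_1 + 4x_2 + s2 = 22
  2x_1 + 4x_2 + s3 = 18
  5x_1 + 3x_2 + s4 = 31
  x_1, x_2, s1, s2, s3, s4 ≥ 0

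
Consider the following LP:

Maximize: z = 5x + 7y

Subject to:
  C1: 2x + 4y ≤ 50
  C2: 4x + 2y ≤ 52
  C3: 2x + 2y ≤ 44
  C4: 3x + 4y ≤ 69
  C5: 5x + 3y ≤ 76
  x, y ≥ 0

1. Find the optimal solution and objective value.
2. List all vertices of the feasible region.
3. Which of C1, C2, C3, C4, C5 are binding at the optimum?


1. x = 9, y = 8, z = 101
2. (0, 0), (13, 0), (9, 8), (0, 12.5)
3. C1, C2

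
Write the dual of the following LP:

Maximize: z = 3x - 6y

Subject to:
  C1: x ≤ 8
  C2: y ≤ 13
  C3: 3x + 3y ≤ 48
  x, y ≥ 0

Primal max cᵀx s.t. Ax ≤ b, x ≥ 0  →  Dual min bᵀy s.t. Aᵀy ≥ c, y ≥ 0.

Minimize: z = 8y1 + 13y2 + 48y3

Subject to:
  y1 + 3y3 ≥ 3
  y2 + 3y3 ≥ -6
  y1, y2, y3 ≥ 0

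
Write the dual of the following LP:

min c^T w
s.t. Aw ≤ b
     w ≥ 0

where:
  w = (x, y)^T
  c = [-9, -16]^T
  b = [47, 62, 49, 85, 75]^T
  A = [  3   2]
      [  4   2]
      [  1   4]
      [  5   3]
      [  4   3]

Primal min cᵀx s.t. Ax ≤ b, x ≥ 0  →  Dual max −bᵀy s.t. Aᵀy ≥ −c, y ≥ 0.

Maximize: z = -47y1 - 62y2 - 49y3 - 85y4 - 75y5

Subject to:
  3y1 + 4y2 + y3 + 5y4 + 4y5 ≥ 9
  2y1 + 2y2 + 4y3 + 3y4 + 3y5 ≥ 16
  y1, y2, y3, y4, y5 ≥ 0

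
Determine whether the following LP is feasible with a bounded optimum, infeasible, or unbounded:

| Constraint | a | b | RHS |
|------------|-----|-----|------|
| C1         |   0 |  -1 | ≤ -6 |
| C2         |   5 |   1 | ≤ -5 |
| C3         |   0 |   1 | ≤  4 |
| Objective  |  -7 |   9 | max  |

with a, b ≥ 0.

Infeasible (no feasible solution exists)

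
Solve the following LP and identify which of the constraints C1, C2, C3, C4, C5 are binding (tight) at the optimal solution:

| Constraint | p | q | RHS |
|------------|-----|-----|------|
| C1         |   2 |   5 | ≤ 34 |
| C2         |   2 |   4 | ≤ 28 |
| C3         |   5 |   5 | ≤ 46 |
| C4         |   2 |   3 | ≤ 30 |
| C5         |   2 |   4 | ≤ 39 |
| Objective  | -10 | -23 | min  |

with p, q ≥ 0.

At p = 2, q = 6, compute slack b - a·x for each constraint:
  C1: 34 − 34 = 0  (binding)
  C2: 28 − 28 = 0  (binding)
  C3: 46 − 40 = 6  (slack)
  C4: 30 − 22 = 8  (slack)
  C5: 39 − 28 = 11  (slack)

Optimal: p = 2, q = 6
Binding: C1, C2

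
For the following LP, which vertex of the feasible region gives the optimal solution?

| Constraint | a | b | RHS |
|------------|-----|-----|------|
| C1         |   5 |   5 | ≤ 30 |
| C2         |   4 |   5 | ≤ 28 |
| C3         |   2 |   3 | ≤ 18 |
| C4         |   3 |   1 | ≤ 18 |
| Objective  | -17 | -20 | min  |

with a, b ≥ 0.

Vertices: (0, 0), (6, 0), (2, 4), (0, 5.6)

Evaluate the objective at each vertex of the feasible region:
  z(0, 0) = 0
  z(6, 0) = -102
  z(2, 4) = -114  ←
  z(0, 5.6) = -112
The minimum is at a = 2, b = 4.

(2, 4)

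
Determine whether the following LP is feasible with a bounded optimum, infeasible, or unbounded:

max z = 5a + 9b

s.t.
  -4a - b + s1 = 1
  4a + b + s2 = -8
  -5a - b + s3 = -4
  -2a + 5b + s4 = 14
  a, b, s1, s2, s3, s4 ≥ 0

Infeasible (no feasible solution exists)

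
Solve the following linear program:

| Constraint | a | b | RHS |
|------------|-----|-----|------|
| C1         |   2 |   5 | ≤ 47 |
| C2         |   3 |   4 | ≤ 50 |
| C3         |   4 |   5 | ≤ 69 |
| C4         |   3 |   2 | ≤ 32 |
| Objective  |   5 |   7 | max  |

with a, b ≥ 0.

Evaluate the objective at each vertex of the feasible region:
  z(0, 0) = 0
  z(10.67, 0) = 53.33
  z(6, 7) = 79  ←
  z(0, 9.4) = 65.8
The maximum is at a = 6, b = 7.

a = 6, b = 7, z = 79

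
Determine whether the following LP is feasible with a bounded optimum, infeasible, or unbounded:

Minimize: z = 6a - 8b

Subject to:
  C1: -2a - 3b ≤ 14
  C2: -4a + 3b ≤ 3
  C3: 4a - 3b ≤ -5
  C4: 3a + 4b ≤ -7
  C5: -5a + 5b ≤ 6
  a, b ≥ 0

Infeasible (no feasible solution exists)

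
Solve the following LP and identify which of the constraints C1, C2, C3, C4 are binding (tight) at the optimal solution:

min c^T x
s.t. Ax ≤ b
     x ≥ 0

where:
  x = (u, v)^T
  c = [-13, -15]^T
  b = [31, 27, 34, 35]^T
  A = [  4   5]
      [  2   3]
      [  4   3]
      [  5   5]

At u = 4, v = 3, compute slack b - a·x for each constraint:
  C1: 31 − 31 = 0  (binding)
  C2: 27 − 17 = 10  (slack)
  C3: 34 − 25 = 9  (slack)
  C4: 35 − 35 = 0  (binding)

Optimal: u = 4, v = 3
Binding: C1, C4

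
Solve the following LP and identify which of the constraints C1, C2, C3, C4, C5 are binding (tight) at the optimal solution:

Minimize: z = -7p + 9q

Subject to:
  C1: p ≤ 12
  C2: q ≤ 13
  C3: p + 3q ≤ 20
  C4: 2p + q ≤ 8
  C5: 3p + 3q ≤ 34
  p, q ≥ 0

At p = 4, q = 0, compute slack b - a·x for each constraint:
  C1: 12 − 4 = 8  (slack)
  C2: 13 − 0 = 13  (slack)
  C3: 20 − 4 = 16  (slack)
  C4: 8 − 8 = 0  (binding)
  C5: 34 − 12 = 22  (slack)

Optimal: p = 4, q = 0
Binding: C4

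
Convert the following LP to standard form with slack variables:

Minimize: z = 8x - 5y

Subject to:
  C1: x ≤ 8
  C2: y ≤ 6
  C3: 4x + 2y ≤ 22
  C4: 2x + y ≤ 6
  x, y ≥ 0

min z = 8x - 5y

s.t.
  x + s1 = 8
  y + s2 = 6
  4x + 2y + s3 = 22
  2x + y + s4 = 6
  x, y, s1, s2, s3, s4 ≥ 0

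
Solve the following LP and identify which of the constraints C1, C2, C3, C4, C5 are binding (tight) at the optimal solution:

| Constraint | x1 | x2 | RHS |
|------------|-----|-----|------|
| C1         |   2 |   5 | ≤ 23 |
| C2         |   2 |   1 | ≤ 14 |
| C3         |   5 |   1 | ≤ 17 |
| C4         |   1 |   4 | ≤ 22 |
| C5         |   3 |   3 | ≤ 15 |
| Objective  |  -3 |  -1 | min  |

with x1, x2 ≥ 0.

At x1 = 3, x2 = 2, compute slack b - a·x for each constraint:
  C1: 23 − 16 = 7  (slack)
  C2: 14 − 8 = 6  (slack)
  C3: 17 − 17 = 0  (binding)
  C4: 22 − 11 = 11  (slack)
  C5: 15 − 15 = 0  (binding)

Optimal: x1 = 3, x2 = 2
Binding: C3, C5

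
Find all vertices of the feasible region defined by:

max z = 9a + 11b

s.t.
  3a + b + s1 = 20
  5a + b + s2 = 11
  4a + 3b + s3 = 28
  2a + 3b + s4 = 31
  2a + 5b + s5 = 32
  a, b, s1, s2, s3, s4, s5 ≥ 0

(0, 0), (2.2, 0), (1, 6), (0, 6.4)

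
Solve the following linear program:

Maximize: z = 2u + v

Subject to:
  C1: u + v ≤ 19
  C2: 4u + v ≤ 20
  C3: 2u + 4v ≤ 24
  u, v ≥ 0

Evaluate the objective at each vertex of the feasible region:
  z(0, 0) = 0
  z(5, 0) = 10
  z(4, 4) = 12  ←
  z(0, 6) = 6
The maximum is at u = 4, v = 4.

u = 4, v = 4, z = 12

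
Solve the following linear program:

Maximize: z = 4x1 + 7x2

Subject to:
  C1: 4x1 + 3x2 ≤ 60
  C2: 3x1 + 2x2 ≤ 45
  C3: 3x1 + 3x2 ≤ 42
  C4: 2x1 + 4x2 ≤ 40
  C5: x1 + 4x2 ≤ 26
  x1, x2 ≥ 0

Evaluate the objective at each vertex of the feasible region:
  z(0, 0) = 0
  z(14, 0) = 56
  z(10, 4) = 68  ←
  z(0, 6.5) = 45.5
The maximum is at x1 = 10, x2 = 4.

x1 = 10, x2 = 4, z = 68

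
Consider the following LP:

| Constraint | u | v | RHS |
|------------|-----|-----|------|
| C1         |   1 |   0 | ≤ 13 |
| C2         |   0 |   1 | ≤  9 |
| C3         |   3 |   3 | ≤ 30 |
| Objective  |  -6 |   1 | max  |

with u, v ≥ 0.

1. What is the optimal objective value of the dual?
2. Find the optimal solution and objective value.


1. 9
2. u = 0, v = 9, z = 9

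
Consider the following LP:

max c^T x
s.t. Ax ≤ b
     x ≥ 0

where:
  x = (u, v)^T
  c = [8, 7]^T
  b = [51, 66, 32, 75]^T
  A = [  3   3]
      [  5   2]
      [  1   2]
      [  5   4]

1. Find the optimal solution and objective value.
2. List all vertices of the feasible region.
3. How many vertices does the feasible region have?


1. u = 7, v = 10, z = 126
2. (0, 0), (13.2, 0), (11.4, 4.5), (7, 10), (2, 15), (0, 16)
3. 6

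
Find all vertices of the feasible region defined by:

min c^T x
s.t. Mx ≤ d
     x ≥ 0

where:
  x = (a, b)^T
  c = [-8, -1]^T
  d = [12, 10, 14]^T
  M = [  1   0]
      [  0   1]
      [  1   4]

(0, 0), (12, 0), (12, 0.5), (0, 3.5)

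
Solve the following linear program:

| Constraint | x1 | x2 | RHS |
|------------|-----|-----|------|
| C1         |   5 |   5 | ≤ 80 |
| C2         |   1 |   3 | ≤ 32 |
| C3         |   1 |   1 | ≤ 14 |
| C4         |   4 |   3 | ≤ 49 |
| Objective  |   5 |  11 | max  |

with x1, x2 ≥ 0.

Evaluate the objective at each vertex of the feasible region:
  z(0, 0) = 0
  z(12.25, 0) = 61.25
  z(7, 7) = 112
  z(5, 9) = 124  ←
  z(0, 10.67) = 117.3
The maximum is at x1 = 5, x2 = 9.

x1 = 5, x2 = 9, z = 124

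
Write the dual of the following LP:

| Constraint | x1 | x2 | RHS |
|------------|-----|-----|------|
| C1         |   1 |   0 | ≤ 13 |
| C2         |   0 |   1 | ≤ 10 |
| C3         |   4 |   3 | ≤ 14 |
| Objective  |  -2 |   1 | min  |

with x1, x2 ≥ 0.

Primal min cᵀx s.t. Ax ≤ b, x ≥ 0  →  Dual max −bᵀy s.t. Aᵀy ≥ −c, y ≥ 0.

Maximize: z = -13y1 - 10y2 - 14y3

Subject to:
  y1 + 4y3 ≥ 2
  y2 + 3y3 ≥ -1
  y1, y2, y3 ≥ 0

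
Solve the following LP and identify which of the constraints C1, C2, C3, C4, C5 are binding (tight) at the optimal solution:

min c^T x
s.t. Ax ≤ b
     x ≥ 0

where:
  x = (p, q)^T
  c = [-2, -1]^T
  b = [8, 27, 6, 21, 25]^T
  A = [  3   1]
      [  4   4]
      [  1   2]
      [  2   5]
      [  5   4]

At p = 2, q = 2, compute slack b - a·x for each constraint:
  C1: 8 − 8 = 0  (binding)
  C2: 27 − 16 = 11  (slack)
  C3: 6 − 6 = 0  (binding)
  C4: 21 − 14 = 7  (slack)
  C5: 25 − 18 = 7  (slack)

Optimal: p = 2, q = 2
Binding: C1, C3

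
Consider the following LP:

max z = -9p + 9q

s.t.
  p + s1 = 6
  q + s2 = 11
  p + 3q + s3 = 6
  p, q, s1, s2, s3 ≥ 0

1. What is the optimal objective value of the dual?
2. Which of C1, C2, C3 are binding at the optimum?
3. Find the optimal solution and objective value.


1. 18
2. C3
3. p = 0, q = 2, z = 18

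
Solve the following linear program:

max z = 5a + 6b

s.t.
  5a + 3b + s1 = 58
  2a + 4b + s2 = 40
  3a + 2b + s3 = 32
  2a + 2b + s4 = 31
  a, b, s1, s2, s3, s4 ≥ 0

Evaluate the objective at each vertex of the feasible region:
  z(0, 0) = 0
  z(10.67, 0) = 53.33
  z(6, 7) = 72  ←
  z(0, 10) = 60
The maximum is at a = 6, b = 7.

a = 6, b = 7, z = 72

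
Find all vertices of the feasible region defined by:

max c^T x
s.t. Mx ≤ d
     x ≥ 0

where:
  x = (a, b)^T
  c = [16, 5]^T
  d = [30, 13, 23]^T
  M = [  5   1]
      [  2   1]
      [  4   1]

(0, 0), (5.75, 0), (5, 3), (0, 13)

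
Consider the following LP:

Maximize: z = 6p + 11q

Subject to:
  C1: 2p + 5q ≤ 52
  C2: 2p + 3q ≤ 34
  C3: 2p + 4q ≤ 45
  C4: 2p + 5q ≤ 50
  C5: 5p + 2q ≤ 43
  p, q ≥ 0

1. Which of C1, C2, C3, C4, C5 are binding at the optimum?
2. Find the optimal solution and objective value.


1. C2, C4
2. p = 5, q = 8, z = 118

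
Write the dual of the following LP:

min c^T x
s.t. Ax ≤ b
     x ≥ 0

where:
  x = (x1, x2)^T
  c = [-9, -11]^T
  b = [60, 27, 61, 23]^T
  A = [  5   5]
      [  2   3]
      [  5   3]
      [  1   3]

Primal min cᵀx s.t. Ax ≤ b, x ≥ 0  →  Dual max −bᵀy s.t. Aᵀy ≥ −c, y ≥ 0.

Maximize: z = -60y1 - 27y2 - 61y3 - 23y4

Subject to:
  5y1 + 2y2 + 5y3 + y4 ≥ 9
  5y1 + 3y2 + 3y3 + 3y4 ≥ 11
  y1, y2, y3, y4 ≥ 0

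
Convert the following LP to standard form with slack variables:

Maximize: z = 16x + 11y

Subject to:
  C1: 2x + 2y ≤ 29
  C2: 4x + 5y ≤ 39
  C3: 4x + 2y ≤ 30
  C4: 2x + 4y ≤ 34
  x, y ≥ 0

max z = 16x + 11y

s.t.
  2x + 2y + s1 = 29
  4x + 5y + s2 = 39
  4x + 2y + s3 = 30
  2x + 4y + s4 = 34
  x, y, s1, s2, s3, s4 ≥ 0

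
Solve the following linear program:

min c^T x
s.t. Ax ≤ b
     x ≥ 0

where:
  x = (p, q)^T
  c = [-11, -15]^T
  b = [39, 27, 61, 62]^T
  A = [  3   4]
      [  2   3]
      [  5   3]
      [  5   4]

Evaluate the objective at each vertex of the feasible region:
  z(0, 0) = 0
  z(12.2, 0) = -134.2
  z(11.6, 1) = -142.6
  z(11.5, 1.125) = -143.4
  z(9, 3) = -144  ←
  z(0, 9) = -135
The minimum is at p = 9, q = 3.

p = 9, q = 3, z = -144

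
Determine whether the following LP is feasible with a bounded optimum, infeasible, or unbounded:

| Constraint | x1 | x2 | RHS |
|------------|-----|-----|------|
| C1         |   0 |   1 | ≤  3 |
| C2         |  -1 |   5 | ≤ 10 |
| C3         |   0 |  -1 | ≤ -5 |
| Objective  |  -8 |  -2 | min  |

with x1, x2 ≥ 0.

Infeasible (no feasible solution exists)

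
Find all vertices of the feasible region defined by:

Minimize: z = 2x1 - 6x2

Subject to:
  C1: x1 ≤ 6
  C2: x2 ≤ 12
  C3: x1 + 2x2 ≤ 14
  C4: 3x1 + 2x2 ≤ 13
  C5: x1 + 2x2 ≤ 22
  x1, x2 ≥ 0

(0, 0), (4.333, 0), (0, 6.5)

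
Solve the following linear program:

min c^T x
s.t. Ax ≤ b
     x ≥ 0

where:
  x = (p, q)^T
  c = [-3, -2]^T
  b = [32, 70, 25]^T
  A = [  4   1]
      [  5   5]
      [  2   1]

Evaluate the objective at each vertex of the feasible region:
  z(0, 0) = 0
  z(8, 0) = -24
  z(6, 8) = -34  ←
  z(0, 14) = -28
The minimum is at p = 6, q = 8.

p = 6, q = 8, z = -34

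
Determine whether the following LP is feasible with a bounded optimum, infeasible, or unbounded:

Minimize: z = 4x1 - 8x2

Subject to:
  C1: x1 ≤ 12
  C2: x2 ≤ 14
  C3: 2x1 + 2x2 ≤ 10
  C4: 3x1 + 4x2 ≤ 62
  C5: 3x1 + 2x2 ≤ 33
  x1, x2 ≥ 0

Feasible with a bounded optimal solution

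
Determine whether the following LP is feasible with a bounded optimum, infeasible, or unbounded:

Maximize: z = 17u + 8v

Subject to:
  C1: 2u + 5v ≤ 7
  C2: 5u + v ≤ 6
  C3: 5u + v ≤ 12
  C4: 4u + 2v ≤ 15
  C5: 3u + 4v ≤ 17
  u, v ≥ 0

Feasible with a bounded optimal solution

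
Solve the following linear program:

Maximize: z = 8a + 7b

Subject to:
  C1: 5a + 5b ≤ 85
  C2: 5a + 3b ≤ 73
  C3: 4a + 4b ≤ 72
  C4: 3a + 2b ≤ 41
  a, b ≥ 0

Evaluate the objective at each vertex of the feasible region:
  z(0, 0) = 0
  z(13.67, 0) = 109.3
  z(7, 10) = 126  ←
  z(0, 17) = 119
The maximum is at a = 7, b = 10.

a = 7, b = 10, z = 126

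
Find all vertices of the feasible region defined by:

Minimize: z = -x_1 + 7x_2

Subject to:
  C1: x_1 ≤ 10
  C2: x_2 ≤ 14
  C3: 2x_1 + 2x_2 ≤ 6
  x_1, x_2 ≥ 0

(0, 0), (3, 0), (0, 3)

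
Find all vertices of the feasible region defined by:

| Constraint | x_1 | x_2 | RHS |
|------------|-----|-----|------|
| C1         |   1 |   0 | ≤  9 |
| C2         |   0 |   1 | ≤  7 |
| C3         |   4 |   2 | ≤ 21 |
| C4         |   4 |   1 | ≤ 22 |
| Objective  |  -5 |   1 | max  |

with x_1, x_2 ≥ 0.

(0, 0), (5.25, 0), (1.75, 7), (0, 7)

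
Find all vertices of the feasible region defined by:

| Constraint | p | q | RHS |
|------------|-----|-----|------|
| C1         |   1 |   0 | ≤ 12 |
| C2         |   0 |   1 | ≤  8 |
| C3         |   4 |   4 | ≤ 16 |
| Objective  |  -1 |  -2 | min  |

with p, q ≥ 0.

(0, 0), (4, 0), (0, 4)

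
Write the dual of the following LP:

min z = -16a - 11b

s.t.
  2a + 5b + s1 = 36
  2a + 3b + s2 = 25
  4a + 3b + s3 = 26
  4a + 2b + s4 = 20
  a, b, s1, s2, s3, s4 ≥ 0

Primal min cᵀx s.t. Ax ≤ b, x ≥ 0  →  Dual max −bᵀy s.t. Aᵀy ≥ −c, y ≥ 0.

Maximize: z = -36y1 - 25y2 - 26y3 - 20y4

Subject to:
  2y1 + 2y2 + 4y3 + 4y4 ≥ 16
  5y1 + 3y2 + 3y3 + 2y4 ≥ 11
  y1, y2, y3, y4 ≥ 0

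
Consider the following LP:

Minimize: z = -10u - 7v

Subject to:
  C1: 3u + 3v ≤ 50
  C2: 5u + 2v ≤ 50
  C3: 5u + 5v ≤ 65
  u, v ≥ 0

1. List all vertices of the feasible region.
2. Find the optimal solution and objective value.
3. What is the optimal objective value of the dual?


1. (0, 0), (10, 0), (8, 5), (0, 13)
2. u = 8, v = 5, z = -115
3. -115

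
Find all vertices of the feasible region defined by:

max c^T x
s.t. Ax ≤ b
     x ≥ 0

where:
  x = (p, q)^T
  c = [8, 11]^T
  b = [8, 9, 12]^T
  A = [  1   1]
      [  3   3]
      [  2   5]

(0, 0), (3, 0), (1, 2), (0, 2.4)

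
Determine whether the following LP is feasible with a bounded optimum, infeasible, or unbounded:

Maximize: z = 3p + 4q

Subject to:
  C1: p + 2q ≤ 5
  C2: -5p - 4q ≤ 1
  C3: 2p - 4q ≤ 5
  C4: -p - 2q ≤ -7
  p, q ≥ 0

Infeasible (no feasible solution exists)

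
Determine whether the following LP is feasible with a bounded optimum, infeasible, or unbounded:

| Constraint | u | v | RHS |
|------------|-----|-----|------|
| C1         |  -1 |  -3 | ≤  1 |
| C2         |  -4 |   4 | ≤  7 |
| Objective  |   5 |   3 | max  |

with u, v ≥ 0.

Unbounded (objective can increase without bound)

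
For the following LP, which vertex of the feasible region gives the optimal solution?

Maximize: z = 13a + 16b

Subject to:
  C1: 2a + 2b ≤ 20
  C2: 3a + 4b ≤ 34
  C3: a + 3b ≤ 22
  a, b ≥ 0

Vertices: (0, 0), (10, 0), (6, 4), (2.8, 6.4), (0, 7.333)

Evaluate the objective at each vertex of the feasible region:
  z(0, 0) = 0
  z(10, 0) = 130
  z(6, 4) = 142  ←
  z(2.8, 6.4) = 138.8
  z(0, 7.333) = 117.3
The maximum is at a = 6, b = 4.

(6, 4)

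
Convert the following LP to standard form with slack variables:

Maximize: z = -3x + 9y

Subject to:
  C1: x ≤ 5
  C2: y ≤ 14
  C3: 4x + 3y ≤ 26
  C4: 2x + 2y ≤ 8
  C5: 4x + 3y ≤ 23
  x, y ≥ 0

max z = -3x + 9y

s.t.
  x + s1 = 5
  y + s2 = 14
  4x + 3y + s3 = 26
  2x + 2y + s4 = 8
  4x + 3y + s5 = 23
  x, y, s1, s2, s3, s4, s5 ≥ 0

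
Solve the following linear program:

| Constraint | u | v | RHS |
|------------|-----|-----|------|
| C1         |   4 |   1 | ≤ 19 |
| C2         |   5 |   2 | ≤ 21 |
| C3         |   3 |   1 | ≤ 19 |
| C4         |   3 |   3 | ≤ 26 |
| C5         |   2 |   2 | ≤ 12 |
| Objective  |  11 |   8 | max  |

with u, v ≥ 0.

Evaluate the objective at each vertex of the feasible region:
  z(0, 0) = 0
  z(4.2, 0) = 46.2
  z(3, 3) = 57  ←
  z(0, 6) = 48
The maximum is at u = 3, v = 3.

u = 3, v = 3, z = 57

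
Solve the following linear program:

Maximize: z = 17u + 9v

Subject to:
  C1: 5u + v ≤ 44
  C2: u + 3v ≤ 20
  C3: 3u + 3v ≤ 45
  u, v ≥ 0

Evaluate the objective at each vertex of the feasible region:
  z(0, 0) = 0
  z(8.8, 0) = 149.6
  z(8, 4) = 172  ←
  z(0, 6.667) = 60
The maximum is at u = 8, v = 4.

u = 8, v = 4, z = 172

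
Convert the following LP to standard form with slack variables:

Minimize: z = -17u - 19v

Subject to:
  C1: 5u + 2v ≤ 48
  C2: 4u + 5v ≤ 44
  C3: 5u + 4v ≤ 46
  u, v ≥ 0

min z = -17u - 19v

s.t.
  5u + 2v + s1 = 48
  4u + 5v + s2 = 44
  5u + 4v + s3 = 46
  u, v, s1, s2, s3 ≥ 0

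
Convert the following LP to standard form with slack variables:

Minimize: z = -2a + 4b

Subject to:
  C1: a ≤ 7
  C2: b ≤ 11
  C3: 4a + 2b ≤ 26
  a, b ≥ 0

min z = -2a + 4b

s.t.
  a + s1 = 7
  b + s2 = 11
  4a + 2b + s3 = 26
  a, b, s1, s2, s3 ≥ 0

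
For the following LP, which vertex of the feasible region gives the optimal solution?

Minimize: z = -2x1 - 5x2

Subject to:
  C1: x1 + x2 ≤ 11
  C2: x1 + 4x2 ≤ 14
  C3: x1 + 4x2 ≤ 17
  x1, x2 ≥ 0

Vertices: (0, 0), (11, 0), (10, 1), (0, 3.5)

Evaluate the objective at each vertex of the feasible region:
  z(0, 0) = 0
  z(11, 0) = -22
  z(10, 1) = -25  ←
  z(0, 3.5) = -17.5
The minimum is at x1 = 10, x2 = 1.

(10, 1)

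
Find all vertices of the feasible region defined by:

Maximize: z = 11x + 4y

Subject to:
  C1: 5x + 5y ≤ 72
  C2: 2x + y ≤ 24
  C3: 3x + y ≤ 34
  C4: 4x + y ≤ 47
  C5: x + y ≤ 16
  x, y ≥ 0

(0, 0), (11.33, 0), (10, 4), (9.6, 4.8), (0, 14.4)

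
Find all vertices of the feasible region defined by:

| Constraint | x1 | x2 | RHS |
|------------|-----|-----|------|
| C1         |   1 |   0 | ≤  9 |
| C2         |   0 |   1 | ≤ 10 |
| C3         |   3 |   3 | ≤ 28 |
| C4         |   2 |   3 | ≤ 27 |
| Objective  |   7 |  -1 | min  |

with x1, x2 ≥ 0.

(0, 0), (9, 0), (9, 0.3333), (1, 8.333), (0, 9)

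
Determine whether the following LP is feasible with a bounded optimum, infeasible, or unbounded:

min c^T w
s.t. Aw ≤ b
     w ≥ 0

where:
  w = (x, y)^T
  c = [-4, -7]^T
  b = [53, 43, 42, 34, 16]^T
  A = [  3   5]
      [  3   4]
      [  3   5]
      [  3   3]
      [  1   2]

Feasible with a bounded optimal solution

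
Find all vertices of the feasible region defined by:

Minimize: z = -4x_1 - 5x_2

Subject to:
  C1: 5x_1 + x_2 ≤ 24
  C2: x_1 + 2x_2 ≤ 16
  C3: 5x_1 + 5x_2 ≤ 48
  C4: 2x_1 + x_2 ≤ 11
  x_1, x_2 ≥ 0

(0, 0), (4.8, 0), (4.333, 2.333), (2, 7), (0, 8)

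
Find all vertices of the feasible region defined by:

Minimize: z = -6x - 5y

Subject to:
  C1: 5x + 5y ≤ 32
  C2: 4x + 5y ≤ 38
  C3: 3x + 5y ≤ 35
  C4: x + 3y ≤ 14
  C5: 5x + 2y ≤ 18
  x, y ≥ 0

(0, 0), (3.6, 0), (2, 4), (0, 4.667)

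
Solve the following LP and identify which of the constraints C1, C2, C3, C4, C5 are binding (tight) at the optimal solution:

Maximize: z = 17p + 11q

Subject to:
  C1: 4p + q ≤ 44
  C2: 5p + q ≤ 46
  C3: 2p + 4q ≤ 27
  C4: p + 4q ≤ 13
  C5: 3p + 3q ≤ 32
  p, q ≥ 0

At p = 9, q = 1, compute slack b - a·x for each constraint:
  C1: 44 − 37 = 7  (slack)
  C2: 46 − 46 = 0  (binding)
  C3: 27 − 22 = 5  (slack)
  C4: 13 − 13 = 0  (binding)
  C5: 32 − 30 = 2  (slack)

Optimal: p = 9, q = 1
Binding: C2, C4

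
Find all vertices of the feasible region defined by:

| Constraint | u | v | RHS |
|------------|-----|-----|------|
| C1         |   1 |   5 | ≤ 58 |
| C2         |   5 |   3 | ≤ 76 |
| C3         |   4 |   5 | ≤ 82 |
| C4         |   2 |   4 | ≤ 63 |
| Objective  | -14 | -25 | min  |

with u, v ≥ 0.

(0, 0), (15.2, 0), (10.31, 8.154), (8, 10), (0, 11.6)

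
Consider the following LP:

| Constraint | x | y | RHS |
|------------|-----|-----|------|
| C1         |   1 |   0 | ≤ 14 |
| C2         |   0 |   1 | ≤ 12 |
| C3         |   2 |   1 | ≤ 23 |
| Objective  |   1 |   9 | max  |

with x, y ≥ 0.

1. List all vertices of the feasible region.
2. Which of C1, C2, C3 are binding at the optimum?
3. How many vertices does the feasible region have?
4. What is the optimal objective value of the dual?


1. (0, 0), (11.5, 0), (5.5, 12), (0, 12)
2. C2, C3
3. 4
4. 113.5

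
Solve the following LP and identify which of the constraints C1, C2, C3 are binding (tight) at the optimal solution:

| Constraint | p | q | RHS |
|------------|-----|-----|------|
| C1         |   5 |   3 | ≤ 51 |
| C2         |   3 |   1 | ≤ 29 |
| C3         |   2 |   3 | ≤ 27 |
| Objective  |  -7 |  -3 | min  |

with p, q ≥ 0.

At p = 9, q = 2, compute slack b - a·x for each constraint:
  C1: 51 − 51 = 0  (binding)
  C2: 29 − 29 = 0  (binding)
  C3: 27 − 24 = 3  (slack)

Optimal: p = 9, q = 2
Binding: C1, C2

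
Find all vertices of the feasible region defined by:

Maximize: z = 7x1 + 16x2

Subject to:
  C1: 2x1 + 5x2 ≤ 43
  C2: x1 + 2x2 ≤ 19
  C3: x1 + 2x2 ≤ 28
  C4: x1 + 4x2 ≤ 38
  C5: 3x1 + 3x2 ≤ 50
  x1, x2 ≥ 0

(0, 0), (16.67, 0), (14.33, 2.333), (9, 5), (0, 8.6)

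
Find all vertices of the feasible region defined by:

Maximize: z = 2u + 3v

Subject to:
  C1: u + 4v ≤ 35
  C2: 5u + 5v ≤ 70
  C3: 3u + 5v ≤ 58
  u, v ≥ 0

(0, 0), (14, 0), (7, 7), (0, 8.75)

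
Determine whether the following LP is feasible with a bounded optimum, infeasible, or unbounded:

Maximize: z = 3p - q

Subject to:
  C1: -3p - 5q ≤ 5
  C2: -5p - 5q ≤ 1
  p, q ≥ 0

Unbounded (objective can increase without bound)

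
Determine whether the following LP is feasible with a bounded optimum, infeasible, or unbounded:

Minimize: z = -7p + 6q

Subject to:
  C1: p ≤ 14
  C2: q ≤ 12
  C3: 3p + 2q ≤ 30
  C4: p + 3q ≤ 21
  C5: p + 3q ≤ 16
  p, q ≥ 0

Feasible with a bounded optimal solution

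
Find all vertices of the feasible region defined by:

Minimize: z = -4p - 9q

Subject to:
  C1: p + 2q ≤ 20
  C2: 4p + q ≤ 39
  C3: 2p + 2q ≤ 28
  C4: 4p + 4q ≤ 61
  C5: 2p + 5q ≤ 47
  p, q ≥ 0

(0, 0), (9.75, 0), (8.333, 5.667), (8, 6), (6, 7), (0, 9.4)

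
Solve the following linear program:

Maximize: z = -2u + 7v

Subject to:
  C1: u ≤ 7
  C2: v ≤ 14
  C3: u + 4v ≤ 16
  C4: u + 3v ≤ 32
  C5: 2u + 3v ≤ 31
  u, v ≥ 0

Evaluate the objective at each vertex of the feasible region:
  z(0, 0) = 0
  z(7, 0) = -14
  z(7, 2.25) = 1.75
  z(0, 4) = 28  ←
The maximum is at u = 0, v = 4.

u = 0, v = 4, z = 28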